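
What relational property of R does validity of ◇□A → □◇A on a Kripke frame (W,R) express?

Suppose ◇□A→□◇A is valid. Take Rxy, Rxz and set V(A)={w : Ryw}. Then □A at y so ◇□A at x, so □◇A at x, so ◇A at z, giving w with Rzw and Ryw.
The converse is a direct semantic check.
So the correspondent is convergence.

convergence: ∀x ∀y ∀z (Rxy ∧ Rxz → ∃w (Ryw ∧ Rzw))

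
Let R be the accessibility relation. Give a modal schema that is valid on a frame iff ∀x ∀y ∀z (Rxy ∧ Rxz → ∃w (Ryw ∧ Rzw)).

◇□ψ → □◇ψ

This is convergence; the standard corresponding axiom is .2: ◇□ψ → □◇ψ.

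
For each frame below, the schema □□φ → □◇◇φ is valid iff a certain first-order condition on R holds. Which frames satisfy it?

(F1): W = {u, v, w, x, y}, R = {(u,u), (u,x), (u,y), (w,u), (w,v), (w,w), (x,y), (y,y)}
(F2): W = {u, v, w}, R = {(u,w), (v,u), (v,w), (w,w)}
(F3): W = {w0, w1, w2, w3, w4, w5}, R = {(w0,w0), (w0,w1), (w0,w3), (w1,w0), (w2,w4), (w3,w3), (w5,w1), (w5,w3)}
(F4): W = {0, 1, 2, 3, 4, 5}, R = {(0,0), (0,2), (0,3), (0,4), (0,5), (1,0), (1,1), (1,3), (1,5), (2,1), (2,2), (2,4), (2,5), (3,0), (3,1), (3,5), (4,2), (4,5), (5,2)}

Frame correspondent (Sahlqvist): ∀x ∀z (xRz → ∃w (xR²w ∧ zR²w)) — i.e. a generalized confluence (Geach) condition.
(F1): fails — wRv but no t with wR²t and vR²t.
(F2): holds.
(F3): fails — w2Rw4 but no w with w2R²w and w4R²w.
(F4): holds.
Valid on: (F2), (F4).

(F2), (F4)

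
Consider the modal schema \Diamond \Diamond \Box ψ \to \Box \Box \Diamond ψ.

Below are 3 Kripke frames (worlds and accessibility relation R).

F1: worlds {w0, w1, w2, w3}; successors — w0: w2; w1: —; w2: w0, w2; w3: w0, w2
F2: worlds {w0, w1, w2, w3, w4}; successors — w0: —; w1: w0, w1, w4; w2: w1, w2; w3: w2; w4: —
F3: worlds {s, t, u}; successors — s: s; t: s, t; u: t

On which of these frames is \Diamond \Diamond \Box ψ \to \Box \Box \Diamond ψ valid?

This is the axiom for a generalized confluence (Geach) condition; its first-order frame correspondent is \forall x \forall y \forall z ((x R^2 y \wedge x R^2 z) \to \exists w (yRw \wedge zRw)).
F1: holds.
F2: fails — w1R²w0, w1R²w0 but no w with w0Rw and w0Rw.
F3: holds.
Valid on: F1, F3.

F1, F3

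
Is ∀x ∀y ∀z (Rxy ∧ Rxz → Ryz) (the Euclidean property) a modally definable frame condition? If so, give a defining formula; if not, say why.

The condition is the Euclidean property. A defining modal formula is ◇q → □◇q.

Yes, by ◇q → □◇q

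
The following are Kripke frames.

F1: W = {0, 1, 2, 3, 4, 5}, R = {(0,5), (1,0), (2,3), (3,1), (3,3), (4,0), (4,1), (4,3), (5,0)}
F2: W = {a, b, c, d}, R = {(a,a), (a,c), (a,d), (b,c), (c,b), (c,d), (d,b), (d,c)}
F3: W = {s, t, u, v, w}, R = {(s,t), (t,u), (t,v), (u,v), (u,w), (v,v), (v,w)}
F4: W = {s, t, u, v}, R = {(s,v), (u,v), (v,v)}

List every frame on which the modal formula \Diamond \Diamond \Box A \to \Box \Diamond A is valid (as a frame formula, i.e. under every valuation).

F4

Frame correspondent (Sahlqvist): \forall x \forall y \forall z ((x R^2 y \wedge xRz) \to \exists w (yRw \wedge zRw)) — i.e. a generalized confluence (Geach) condition.
F1: fails — 0R²0, 0R5 but no w with 0Rw and 5Rw.
F2: fails — aR²b, aRc but no w with bRw and cRw.
F3: fails — tR²w, tRu but no w* with wRw* and uRw*.
F4: condition met.
Valid on: F4.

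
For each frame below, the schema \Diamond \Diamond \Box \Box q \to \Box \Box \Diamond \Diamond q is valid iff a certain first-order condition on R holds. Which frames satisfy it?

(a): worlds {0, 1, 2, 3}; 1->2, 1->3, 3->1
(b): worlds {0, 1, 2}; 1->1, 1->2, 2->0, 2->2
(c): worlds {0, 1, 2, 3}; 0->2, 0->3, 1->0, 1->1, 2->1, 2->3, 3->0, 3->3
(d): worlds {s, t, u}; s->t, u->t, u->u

(c)

This is the axiom for a generalized confluence (Geach) condition; its first-order frame correspondent is \forall x \forall y \forall z ((x R^2 y \wedge x R^2 z) \to \exists w (y R^2 w \wedge z R^2 w)).
(a): fails — 3R²2, 3R²2 but no w with 2R²w and 2R²w.
(b): fails — 1R²0, 1R²0 but no w with 0R²w and 0R²w.
(c): condition met.
(d): fails — uR²t, uR²t but no w with tR²w and tR²w.
Valid on: (c).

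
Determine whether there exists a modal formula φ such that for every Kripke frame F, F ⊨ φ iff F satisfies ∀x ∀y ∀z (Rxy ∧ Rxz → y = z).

The condition is partial functionality. A defining modal formula is ◇p → □p.

Yes, by ◇p → □p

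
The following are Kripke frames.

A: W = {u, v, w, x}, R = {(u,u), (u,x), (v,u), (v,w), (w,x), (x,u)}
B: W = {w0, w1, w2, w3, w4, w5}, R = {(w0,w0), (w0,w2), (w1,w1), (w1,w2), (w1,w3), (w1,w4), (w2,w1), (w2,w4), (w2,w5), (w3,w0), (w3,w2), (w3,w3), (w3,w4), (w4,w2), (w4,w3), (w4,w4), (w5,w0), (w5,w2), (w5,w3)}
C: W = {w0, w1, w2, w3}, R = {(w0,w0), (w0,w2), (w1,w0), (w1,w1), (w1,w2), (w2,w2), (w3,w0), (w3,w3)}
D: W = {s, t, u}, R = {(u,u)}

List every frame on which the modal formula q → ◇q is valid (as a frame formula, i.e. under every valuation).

C

The schema corresponds to reflexivity: ∀x Rxx.
A: fails — world v does not see itself.
B: fails — world w2 does not see itself.
C: condition met.
D: fails — world s does not see itself.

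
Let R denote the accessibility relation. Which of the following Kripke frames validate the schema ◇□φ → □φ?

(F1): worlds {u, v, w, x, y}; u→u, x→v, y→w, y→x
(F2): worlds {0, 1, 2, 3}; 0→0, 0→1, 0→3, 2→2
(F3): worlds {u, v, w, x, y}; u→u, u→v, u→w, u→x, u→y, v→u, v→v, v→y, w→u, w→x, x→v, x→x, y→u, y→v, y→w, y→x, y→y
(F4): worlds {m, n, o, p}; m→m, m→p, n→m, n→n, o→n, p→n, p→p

The schema corresponds to the Euclidean property: ∀x ∀y ∀z (Rxy ∧ Rxz → Ryz).
(F1): fails — Rxv and Rxv but not Rvv.
(F2): fails — R01 and R00 but not R10.
(F3): fails — Ruv and Ruw but not Rvw.
(F4): fails — Rmp and Rmm but not Rpm.
Valid on no frame.

none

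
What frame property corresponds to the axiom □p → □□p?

transitivity: ∀x ∀y ∀z (Rxy ∧ Ryz → Rxz)

Suppose □p→□□p is valid. Take Rxy, Ryz and set V(p)={w : Rxw}. Then □p at x, so □□p at x, so □p at y, so p at z, i.e. Rxz.
Conversely, on a frame with transitivity the schema holds at every world under every valuation.
Frame condition: ∀x ∀y ∀z (Rxy ∧ Ryz → Rxz).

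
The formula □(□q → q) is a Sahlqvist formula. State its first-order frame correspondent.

shift-reflexivity

Suppose □(□q→q) is valid. Take Rxy and set V(q)={w : Ryw}. Then at y, □q holds; since □(□q→q) at x, □q→q at y, so q at y, i.e. Ryy.
Conversely, any frame satisfying ∀x ∀y (Rxy → Ryy) validates the schema.
Frame condition: ∀x ∀y (Rxy → Ryy).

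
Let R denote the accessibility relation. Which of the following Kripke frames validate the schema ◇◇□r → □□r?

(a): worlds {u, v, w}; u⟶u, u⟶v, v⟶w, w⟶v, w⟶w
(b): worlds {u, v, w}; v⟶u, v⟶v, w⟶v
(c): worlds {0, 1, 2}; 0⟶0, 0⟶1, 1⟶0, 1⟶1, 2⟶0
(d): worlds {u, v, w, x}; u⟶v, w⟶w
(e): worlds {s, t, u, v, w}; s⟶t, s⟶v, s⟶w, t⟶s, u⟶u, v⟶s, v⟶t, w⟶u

(c), (d)

This is the axiom for a generalized confluence (Geach) condition; its first-order frame correspondent is ∀x ∀y ∀z ((xR²y ∧ xR²z) → ∃w (yRw ∧ z = w)).
(a): fails — uR²u, uR²w but no t with uRt and w=t.
(b): fails — vR²u, vR²u but no t with uRt and u=t.
(c): holds.
(d): holds.
(e): fails — sR²s, sR²s but no w* with sRw* and s=w*.
Valid on: (c), (d).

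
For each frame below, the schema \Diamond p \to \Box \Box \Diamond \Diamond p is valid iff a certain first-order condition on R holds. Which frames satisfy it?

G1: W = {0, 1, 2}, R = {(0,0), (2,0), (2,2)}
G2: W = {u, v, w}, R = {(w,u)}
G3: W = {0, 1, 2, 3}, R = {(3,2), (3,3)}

This is the axiom for a generalized confluence (Geach) condition; its first-order frame correspondent is \forall x \forall y \forall z ((xRy \wedge x R^2 z) \to \exists w (y = w \wedge z R^2 w)).
G1: fails — 2R2, 2R²0 but no w with 2=w and 0R²w.
G2: ✓.
G3: fails — 3R2, 3R²2 but no w with 2=w and 2R²w.

G2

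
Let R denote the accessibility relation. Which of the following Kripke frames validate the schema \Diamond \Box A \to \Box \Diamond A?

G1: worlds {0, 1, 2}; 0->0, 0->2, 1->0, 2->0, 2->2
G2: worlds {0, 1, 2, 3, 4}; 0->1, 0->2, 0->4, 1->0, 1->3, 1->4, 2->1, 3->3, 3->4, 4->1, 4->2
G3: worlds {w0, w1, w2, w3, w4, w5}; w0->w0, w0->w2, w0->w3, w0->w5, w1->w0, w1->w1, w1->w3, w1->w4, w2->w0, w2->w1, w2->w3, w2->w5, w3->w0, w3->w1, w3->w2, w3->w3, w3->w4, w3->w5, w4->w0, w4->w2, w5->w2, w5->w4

G1

This is the axiom for convergence; its first-order frame correspondent is \forall x \forall y \forall z (Rxy \wedge Rxz \to \exists w (Ryw \wedge Rzw)).
G1: holds.
G2: fails — R02 and R01 but 2 and 1 have no common successor.
G3: fails — Rw0w5 and Rw0w2 but w5 and w2 have no common successor.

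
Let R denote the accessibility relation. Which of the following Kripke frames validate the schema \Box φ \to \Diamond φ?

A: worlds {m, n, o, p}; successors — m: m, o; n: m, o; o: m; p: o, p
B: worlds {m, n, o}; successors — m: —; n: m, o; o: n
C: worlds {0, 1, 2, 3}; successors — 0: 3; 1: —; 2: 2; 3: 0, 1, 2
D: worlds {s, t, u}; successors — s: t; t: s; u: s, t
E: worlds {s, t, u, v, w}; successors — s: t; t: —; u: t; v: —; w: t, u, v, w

The schema corresponds to seriality: \forall x \exists y Rxy.
A: ✓.
B: fails — world m has no successor.
C: fails — world 1 has no successor.
D: ✓.
E: fails — world t has no successor.
Valid on: A, D.

A, D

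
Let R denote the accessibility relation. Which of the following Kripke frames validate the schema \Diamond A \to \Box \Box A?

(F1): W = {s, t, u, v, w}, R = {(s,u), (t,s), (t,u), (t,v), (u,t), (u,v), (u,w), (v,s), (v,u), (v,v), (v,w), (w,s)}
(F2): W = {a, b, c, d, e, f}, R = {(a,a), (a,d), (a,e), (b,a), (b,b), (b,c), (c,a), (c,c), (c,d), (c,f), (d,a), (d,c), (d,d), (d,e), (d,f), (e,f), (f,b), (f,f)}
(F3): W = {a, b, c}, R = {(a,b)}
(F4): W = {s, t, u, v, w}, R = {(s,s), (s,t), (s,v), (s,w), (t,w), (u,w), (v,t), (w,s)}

(F3)

The schema corresponds to a generalized confluence (Geach) condition: \forall x \forall y \forall z ((xRy \wedge x R^2 z) \to \exists w (y = w \wedge z = w)).
(F1): fails — sRu, sR²t but u ≠ t.
(F2): fails — aRa, aR²c but a ≠ c.
(F3): condition met.
(F4): fails — sRs, sR²t but s ≠ t.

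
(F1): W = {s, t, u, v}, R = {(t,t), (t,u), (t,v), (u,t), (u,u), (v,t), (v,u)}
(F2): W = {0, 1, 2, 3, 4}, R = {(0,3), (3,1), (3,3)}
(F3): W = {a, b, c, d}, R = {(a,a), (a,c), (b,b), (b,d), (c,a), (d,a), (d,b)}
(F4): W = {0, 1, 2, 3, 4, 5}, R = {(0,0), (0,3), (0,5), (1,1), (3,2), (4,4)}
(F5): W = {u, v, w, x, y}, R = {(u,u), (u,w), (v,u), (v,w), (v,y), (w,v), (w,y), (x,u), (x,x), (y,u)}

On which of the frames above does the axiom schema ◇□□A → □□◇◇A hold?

The schema corresponds to a generalized confluence (Geach) condition: ∀x ∀y ∀z ((xRy ∧ xR²z) → ∃w (yR²w ∧ zR²w)).
(F1): condition met.
(F2): fails — 0R3, 0R²1 but no w with 3R²w and 1R²w.
(F3): condition met.
(F4): fails — 0R0, 0R²2 but no w with 0R²w and 2R²w.
(F5): condition met.
Valid on: (F1), (F3), (F5).

(F1), (F3), (F5)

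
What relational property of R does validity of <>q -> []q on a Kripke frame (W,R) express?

partial functionality: forall x forall y forall z (Rxy & Rxz -> y = z)

Suppose ◇q→□q is valid. Take Rxy, Rxz and set V(q)={y}. Then ◇q at x, so □q at x, so q at z, i.e. z=y.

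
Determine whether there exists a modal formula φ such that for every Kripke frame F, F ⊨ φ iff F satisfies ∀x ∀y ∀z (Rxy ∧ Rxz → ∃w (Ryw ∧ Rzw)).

This is a Sahlqvist condition; the .2 axiom ◇□p → □◇p defines it.
Suppose ◇□p→□◇p is valid. Take Rxy, Rxz and set V(p)={w : Ryw}. Then □p at y so ◇□p at x, so □◇p at x, so ◇p at z, giving w with Rzw and Ryw.

Yes — defined by ◇□p → □◇p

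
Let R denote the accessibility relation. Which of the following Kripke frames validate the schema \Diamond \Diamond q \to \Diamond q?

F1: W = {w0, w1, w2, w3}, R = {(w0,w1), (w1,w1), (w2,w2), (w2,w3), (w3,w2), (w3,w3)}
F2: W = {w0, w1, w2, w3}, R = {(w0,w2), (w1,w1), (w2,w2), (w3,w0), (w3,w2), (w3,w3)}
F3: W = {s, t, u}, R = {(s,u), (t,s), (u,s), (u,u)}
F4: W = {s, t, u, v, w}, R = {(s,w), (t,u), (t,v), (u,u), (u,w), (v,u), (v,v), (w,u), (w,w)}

Frame correspondent (Sahlqvist): \forall x \forall y \forall z (Rxy \wedge Ryz \to Rxz) — i.e. transitivity.
F1: ✓.
F2: ✓.
F3: fails — Rsu and Rus but not Rss.
F4: fails — Rvu and Ruw but not Rvw.
Valid on: F1, F2.

F1, F2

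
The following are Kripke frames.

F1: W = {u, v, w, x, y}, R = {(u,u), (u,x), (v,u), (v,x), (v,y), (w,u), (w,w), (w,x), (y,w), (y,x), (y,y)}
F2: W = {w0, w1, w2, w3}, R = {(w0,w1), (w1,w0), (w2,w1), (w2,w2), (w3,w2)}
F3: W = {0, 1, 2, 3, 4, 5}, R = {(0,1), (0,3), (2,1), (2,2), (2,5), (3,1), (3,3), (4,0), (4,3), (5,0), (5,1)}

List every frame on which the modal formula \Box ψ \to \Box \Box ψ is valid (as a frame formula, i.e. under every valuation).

This is the axiom for transitivity; its first-order frame correspondent is \forall x \forall y \forall z (Rxy \wedge Ryz \to Rxz).
F1: fails — Ryw and Rwu but not Ryu.
F2: fails — Rw1w0 and Rw0w1 but not Rw1w1.
F3: fails — R25 and R50 but not R20.

none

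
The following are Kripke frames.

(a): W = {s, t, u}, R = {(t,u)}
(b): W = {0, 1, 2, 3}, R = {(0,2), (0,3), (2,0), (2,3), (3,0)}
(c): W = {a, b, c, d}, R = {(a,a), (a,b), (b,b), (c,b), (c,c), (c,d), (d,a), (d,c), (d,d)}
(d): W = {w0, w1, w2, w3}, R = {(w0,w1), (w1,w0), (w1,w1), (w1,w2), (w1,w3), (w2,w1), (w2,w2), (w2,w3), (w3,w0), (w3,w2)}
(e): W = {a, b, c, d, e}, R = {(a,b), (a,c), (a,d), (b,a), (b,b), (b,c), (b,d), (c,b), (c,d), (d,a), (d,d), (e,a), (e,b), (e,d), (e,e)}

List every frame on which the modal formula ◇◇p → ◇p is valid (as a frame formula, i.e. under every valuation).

The schema corresponds to a generalized confluence (Geach) condition: ∀x ∀y (xR²y → ∃w (y = w ∧ xRw)).
(a): holds.
(b): fails — 0R²0 but no w with 0=w and 0Rw.
(c): fails — cR²a but no w with a=w and cRw.
(d): fails — w0R²w0 but no w with w0=w and w0Rw.
(e): fails — aR²a but no w with a=w and aRw.

(a)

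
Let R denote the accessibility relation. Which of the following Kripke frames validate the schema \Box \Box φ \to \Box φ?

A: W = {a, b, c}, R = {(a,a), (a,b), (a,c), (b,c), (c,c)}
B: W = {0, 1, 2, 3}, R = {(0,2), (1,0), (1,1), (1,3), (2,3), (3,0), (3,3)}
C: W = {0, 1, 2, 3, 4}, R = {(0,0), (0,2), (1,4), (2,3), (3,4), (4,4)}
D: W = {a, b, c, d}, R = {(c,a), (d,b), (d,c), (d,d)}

A

This is the axiom for density; its first-order frame correspondent is \forall x \forall y (Rxy \to \exists z (Rxz \wedge Rzy)).
A: satisfies the condition.
B: fails — R02 but no z with R0z and Rz2.
C: fails — R23 but no z with R2z and Rz3.
D: fails — Rca but no z with Rcz and Rza.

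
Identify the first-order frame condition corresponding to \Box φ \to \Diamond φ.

Suppose □φ→◇φ is valid. At any x set V(φ)=W. Then □φ at x, so ◇φ at x, so x has a successor.

seriality: \forall x \exists y Rxy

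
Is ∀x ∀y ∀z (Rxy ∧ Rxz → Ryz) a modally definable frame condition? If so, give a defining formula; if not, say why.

Yes, by ◇r → □◇r

The condition is the Euclidean property. A defining modal formula is ◇r → □◇r.
Suppose ◇r→□◇r is valid. Take Rxy, Rxz and set V(r)={y}. Then ◇r at x, so □◇r at x, so ◇r at z, so some w with Rzw has r; w=y, i.e. Rzy. By symmetry of the argument, Ryz.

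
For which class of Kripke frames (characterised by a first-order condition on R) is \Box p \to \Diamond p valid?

Suppose □p→◇p is valid. At any x set V(p)=W. Then □p at x, so ◇p at x, so x has a successor.
Conversely, any frame satisfying \forall x \exists y Rxy validates the schema.
So the correspondent is seriality.

Seriality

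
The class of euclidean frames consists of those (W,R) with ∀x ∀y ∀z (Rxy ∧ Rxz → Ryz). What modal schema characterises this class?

◇ψ → □◇ψ

A defining formula is ◇ψ → □◇ψ (the 5 axiom).
Suppose ◇ψ→□◇ψ is valid. Take Rxy, Rxz and set V(ψ)={y}. Then ◇ψ at x, so □◇ψ at x, so ◇ψ at z, so some w with Rzw has ψ; w=y, i.e. Rzy. By symmetry of the argument, Ryz.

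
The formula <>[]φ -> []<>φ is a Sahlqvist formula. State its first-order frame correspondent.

This schema is the .2 axiom.
It corresponds to convergence: forall x forall y forall z (Rxy & Rxz -> exists w (Ryw & Rzw)).

convergence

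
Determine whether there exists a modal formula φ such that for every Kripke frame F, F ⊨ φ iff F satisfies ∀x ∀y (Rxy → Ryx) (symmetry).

Definable; p → □◇p defines it

Yes: it is symmetry, defined by the B schema p → □◇p.
Suppose p→□◇p is valid. Take Rxy and set V(p)={x}. Then p at x, so □◇p at x, so ◇p at y, so some z with Ryz has p; z=x, i.e. Ryx.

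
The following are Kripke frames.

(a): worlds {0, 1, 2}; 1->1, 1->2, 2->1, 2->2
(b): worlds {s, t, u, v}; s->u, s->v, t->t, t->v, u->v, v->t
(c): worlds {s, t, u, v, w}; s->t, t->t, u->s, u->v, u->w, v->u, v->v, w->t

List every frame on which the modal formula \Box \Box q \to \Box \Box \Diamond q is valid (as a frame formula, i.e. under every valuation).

Frame correspondent (Sahlqvist): \forall x \forall z (x R^2 z \to \exists w (x R^2 w \wedge zRw)) — i.e. a generalized confluence (Geach) condition.
(a): holds.
(b): holds.
(c): fails — vR²s but no w* with vR²w* and sRw*.
Valid on: (a), (b).

(a), (b)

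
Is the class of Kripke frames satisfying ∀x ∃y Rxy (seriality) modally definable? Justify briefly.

Yes — defined by □r → ◇r

The condition is seriality. A defining modal formula is □r → ◇r.
Suppose □r→◇r is valid. At any x set V(r)=W. Then □r at x, so ◇r at x, so x has a successor.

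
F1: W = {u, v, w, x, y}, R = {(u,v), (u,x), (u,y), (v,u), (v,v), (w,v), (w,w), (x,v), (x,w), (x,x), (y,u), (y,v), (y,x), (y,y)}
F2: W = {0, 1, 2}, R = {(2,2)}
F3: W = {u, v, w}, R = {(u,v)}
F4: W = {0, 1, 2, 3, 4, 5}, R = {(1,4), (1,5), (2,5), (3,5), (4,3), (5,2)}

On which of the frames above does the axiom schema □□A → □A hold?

Frame correspondent (Sahlqvist): ∀x ∀y (Rxy → ∃z (Rxz ∧ Rzy)) — i.e. density.
F1: satisfies the condition.
F2: satisfies the condition.
F3: fails — Ruv but no z with Ruz and Rzv.
F4: fails — R25 but no z with R2z and Rz5.

F1, F2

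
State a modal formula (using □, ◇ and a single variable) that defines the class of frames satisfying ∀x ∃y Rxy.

□ψ → ◇ψ

This is seriality; the standard corresponding axiom is D: □ψ → ◇ψ.
Suppose □ψ→◇ψ is valid. At any x set V(ψ)=W. Then □ψ at x, so ◇ψ at x, so x has a successor.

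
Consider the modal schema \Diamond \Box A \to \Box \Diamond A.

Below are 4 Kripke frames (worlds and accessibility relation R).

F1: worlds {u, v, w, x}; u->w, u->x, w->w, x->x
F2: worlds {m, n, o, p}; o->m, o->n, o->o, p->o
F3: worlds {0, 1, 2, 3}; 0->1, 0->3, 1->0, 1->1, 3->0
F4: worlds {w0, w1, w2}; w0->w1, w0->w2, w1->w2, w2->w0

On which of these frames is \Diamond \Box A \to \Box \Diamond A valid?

F3

Frame correspondent (Sahlqvist): \forall x \forall y \forall z (Rxy \wedge Rxz \to \exists w (Ryw \wedge Rzw)) — i.e. convergence.
F1: fails — Ruw and Rux but w and x have no common successor.
F2: fails — Roo and Rom but o and m have no common successor.
F3: holds.
F4: fails — Rw0w1 and Rw0w2 but w1 and w2 have no common successor.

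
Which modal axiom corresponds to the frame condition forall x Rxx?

□p → p

A defining formula is □p → p (the T axiom).
Suppose □p→p is valid. At any x set V(p)={w : Rxw}. Then □p holds at x, so p holds at x, i.e. Rxx.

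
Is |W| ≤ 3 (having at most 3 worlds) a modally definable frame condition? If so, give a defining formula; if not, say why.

If a class were modally definable it would be closed under disjoint unions (Goldblatt–Thomason).
Any modal formula valid on each of 4 disjoint one-world frames is valid on their disjoint union (validity is preserved under disjoint unions). Each one-world frame has |W|=1≤3, but the union has |W|=4.
Hence having at most 3 worlds is not modally definable.

No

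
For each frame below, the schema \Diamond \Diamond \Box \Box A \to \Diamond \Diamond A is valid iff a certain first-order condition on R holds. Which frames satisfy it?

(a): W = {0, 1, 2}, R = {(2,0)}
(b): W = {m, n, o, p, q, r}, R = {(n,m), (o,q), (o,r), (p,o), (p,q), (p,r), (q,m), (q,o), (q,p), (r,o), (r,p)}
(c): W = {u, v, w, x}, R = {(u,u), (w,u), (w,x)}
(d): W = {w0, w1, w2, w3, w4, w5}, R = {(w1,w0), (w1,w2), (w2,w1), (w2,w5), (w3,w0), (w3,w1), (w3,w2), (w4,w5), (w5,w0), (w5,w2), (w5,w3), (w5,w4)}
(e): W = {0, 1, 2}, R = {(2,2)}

Frame correspondent (Sahlqvist): \forall x \forall y (x R^2 y \to \exists w (y R^2 w \wedge x R^2 w)) — i.e. a generalized confluence (Geach) condition.
(a): condition met.
(b): fails — oR²m but no w with mR²w and oR²w.
(c): condition met.
(d): fails — w2R²w0 but no w with w0R²w and w2R²w.
(e): condition met.

(a), (c), (e)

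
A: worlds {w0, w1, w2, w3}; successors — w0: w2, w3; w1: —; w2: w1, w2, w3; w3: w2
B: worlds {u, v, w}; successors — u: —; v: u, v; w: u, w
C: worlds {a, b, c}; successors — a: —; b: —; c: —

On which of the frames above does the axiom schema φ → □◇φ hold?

The schema corresponds to symmetry: ∀x ∀y (Rxy → Ryx).
A: fails — Rw0w2 but not Rw2w0.
B: fails — Rvu but not Ruv.
C: condition met.

C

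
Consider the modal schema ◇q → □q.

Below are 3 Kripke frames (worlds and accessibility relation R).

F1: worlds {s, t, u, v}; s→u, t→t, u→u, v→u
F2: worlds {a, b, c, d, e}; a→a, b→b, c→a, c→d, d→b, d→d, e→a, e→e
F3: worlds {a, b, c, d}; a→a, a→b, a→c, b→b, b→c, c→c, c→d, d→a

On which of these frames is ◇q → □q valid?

F1

Frame correspondent (Sahlqvist): ∀x ∀y ∀z (Rxy ∧ Rxz → y = z) — i.e. partial functionality.
F1: holds.
F2: fails — c sees both a and d.
F3: fails — a sees both a and b.
Valid on: F1.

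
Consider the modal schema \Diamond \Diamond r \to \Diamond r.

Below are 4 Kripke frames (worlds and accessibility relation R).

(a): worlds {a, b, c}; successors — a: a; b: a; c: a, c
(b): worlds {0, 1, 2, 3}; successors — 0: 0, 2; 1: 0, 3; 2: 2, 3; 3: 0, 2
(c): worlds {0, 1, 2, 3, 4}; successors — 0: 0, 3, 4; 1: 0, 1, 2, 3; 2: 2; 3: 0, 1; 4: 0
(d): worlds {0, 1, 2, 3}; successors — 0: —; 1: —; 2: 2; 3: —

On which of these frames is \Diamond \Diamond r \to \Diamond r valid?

This is the axiom for transitivity; its first-order frame correspondent is \forall x \forall y \forall z (Rxy \wedge Ryz \to Rxz).
(a): condition met.
(b): fails — R10 and R02 but not R12.
(c): fails — R10 and R04 but not R14.
(d): condition met.

(a), (d)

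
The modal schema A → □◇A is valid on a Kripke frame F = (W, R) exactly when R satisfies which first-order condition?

Suppose A→□◇A is valid. Take Rxy and set V(A)={x}. Then A at x, so □◇A at x, so ◇A at y, so some z with Ryz has A; z=x, i.e. Ryx.

Symmetry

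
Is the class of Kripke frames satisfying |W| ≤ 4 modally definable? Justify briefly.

If a class were modally definable it would be closed under disjoint unions (Goldblatt–Thomason).
Any modal formula valid on each of 5 disjoint one-world frames is valid on their disjoint union (validity is preserved under disjoint unions). Each one-world frame has |W|=1≤4, but the union has |W|=5.
So the class is not modally definable.

Not modally definable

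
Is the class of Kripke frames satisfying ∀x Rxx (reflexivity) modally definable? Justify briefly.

This is a Sahlqvist condition; the T axiom □p → p defines it.
Suppose □p→p is valid. At any x set V(p)={w : Rxw}. Then □p holds at x, so p holds at x, i.e. Rxx.

Definable; □p → p defines it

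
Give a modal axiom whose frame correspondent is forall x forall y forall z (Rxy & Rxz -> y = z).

This is partial functionality; the standard corresponding axiom is CD: ◇q → □q.

◇q → □q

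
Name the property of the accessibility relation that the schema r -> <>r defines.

Replacing r by ¬r and contraposing gives the equivalent schema □r → r.
Suppose □r→r is valid. At any x set V(r)={w : Rxw}. Then □r holds at x, so r holds at x, i.e. Rxx.
Conversely, any frame satisfying forall x Rxx validates the schema.
So the correspondent is reflexivity.

reflexivity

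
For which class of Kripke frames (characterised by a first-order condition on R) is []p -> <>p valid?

Suppose □p→◇p is valid. At any x set V(p)=W. Then □p at x, so ◇p at x, so x has a successor.

seriality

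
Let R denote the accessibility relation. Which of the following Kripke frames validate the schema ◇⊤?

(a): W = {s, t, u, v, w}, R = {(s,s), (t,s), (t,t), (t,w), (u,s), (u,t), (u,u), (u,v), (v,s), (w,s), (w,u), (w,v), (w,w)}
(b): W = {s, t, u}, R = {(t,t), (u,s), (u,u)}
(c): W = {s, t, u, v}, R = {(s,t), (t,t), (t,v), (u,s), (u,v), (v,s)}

Frame correspondent (Sahlqvist): ∀x ∃y Rxy — i.e. seriality.
(a): ✓.
(b): fails — world s has no successor.
(c): ✓.
Valid on: (a), (c).

(a), (c)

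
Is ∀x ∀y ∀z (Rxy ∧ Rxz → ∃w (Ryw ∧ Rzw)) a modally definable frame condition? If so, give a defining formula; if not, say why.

The condition is convergence. A defining modal formula is ◇□p → □◇p.

Yes, by ◇□p → □◇p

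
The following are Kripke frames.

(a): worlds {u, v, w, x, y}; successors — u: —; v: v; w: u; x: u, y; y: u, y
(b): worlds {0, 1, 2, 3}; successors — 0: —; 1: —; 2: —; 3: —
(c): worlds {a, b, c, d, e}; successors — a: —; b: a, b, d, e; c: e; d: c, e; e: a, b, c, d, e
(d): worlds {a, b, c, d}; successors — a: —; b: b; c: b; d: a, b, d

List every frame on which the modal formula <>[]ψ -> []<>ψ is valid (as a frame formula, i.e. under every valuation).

The schema corresponds to convergence: forall x forall y forall z (Rxy & Rxz -> exists w (Ryw & Rzw)).
(a): fails — Rwu and Rwu but u and u have no common successor.
(b): holds.
(c): fails — Rbb and Rba but b and a have no common successor.
(d): fails — Rdd and Rda but d and a have no common successor.

(b)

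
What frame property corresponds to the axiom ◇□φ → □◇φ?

convergence

Suppose ◇□φ→□◇φ is valid. Take Rxy, Rxz and set V(φ)={w : Ryw}. Then □φ at y so ◇□φ at x, so □◇φ at x, so ◇φ at z, giving w with Rzw and Ryw.
The converse is a direct semantic check.
So the correspondent is convergence.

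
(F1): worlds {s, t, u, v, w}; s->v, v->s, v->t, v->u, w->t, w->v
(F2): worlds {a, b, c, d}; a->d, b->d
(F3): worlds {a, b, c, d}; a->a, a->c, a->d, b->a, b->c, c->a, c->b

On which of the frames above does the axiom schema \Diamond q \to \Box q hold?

This is the axiom for partial functionality; its first-order frame correspondent is \forall x \forall y \forall z (Rxy \wedge Rxz \to y = z).
(F1): fails — v sees both s and t.
(F2): condition met.
(F3): fails — a sees both a and c.

(F2)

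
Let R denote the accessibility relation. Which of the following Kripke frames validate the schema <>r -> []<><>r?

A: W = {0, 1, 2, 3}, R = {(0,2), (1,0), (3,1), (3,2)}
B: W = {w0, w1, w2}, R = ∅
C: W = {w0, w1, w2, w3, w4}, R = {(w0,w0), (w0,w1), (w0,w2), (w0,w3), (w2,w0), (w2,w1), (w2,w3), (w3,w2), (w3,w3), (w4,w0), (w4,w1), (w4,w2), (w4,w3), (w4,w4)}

This is the axiom for a generalized confluence (Geach) condition; its first-order frame correspondent is forall x forall y forall z ((xRy & xRz) -> exists w (y = w & z R^2 w)).
A: fails — 0R2, 0R2 but no w with 2=w and 2R²w.
B: holds.
C: fails — w0Rw0, w0Rw1 but no w with w0=w and w1R²w.

B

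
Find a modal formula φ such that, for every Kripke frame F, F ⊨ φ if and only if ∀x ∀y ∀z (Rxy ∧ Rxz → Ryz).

◇ψ → □◇ψ

The condition is the Euclidean property. The 5 schema ◇ψ → □◇ψ defines it.
Suppose ◇ψ→□◇ψ is valid. Take Rxy, Rxz and set V(ψ)={y}. Then ◇ψ at x, so □◇ψ at x, so ◇ψ at z, so some w with Rzw has ψ; w=y, i.e. Rzy. By symmetry of the argument, Ryz.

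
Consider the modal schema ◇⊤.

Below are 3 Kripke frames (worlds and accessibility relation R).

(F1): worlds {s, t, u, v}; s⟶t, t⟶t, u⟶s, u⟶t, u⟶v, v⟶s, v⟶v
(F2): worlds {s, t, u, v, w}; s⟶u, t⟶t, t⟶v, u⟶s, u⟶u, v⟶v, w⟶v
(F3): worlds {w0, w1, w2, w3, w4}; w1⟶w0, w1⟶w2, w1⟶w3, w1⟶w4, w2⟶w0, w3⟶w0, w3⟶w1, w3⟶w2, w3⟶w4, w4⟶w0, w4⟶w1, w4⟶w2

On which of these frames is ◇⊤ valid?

Frame correspondent (Sahlqvist): ∀x ∃y Rxy — i.e. seriality.
(F1): ✓.
(F2): ✓.
(F3): fails — world w0 has no successor.

(F1), (F2)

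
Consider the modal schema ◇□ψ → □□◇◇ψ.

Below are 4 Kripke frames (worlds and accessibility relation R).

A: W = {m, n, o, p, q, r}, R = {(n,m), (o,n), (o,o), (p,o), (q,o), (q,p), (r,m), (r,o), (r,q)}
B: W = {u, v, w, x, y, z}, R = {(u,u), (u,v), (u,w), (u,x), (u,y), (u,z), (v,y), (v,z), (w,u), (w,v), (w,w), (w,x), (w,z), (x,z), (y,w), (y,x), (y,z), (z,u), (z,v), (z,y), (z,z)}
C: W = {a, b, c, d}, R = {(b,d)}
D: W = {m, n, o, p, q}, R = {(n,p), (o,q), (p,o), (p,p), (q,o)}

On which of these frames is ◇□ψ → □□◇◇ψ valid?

B, C

The schema corresponds to a generalized confluence (Geach) condition: ∀x ∀y ∀z ((xRy ∧ xR²z) → ∃w (yRw ∧ zR²w)).
A: fails — oRn, oR²m but no w with nRw and mR²w.
B: ✓.
C: ✓.
D: fails — pRo, pR²o but no w with oRw and oR²w.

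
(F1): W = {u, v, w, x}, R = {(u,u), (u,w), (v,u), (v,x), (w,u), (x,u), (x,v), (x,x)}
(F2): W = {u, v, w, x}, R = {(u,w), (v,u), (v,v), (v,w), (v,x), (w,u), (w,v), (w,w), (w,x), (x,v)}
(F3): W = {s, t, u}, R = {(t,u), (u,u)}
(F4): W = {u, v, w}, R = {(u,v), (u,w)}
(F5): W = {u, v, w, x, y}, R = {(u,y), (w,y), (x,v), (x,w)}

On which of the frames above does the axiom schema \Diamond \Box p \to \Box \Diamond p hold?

(F1), (F3)

Frame correspondent (Sahlqvist): \forall x \forall y \forall z (Rxy \wedge Rxz \to \exists w (Ryw \wedge Rzw)) — i.e. convergence.
(F1): satisfies the condition.
(F2): fails — Rvu and Rvx but u and x have no common successor.
(F3): satisfies the condition.
(F4): fails — Ruv and Ruv but v and v have no common successor.
(F5): fails — Ruy and Ruy but y and y have no common successor.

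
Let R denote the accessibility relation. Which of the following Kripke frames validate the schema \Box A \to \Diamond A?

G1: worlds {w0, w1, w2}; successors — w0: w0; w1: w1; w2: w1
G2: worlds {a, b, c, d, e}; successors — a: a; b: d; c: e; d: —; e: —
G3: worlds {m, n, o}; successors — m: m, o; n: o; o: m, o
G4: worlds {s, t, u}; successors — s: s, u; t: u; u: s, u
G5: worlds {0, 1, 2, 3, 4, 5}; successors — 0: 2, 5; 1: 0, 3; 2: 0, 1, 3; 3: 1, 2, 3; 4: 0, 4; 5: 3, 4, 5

The schema corresponds to seriality: \forall x \exists y Rxy.
G1: holds.
G2: fails — world d has no successor.
G3: holds.
G4: holds.
G5: holds.

G1, G3, G4, G5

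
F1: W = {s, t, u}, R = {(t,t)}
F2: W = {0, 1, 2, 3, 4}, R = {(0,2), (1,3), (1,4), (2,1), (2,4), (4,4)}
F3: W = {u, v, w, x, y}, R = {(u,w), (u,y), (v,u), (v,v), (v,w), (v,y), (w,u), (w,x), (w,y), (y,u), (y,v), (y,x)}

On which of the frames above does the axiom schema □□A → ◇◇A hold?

none

Frame correspondent (Sahlqvist): ∀x ∃w (xR²w ∧ xR²w) — i.e. a generalized confluence (Geach) condition.
F1: fails — at s but no w with sR²w and sR²w.
F2: fails — at 3 but no w with 3R²w and 3R²w.
F3: fails — at x but no t with xR²t and xR²t.
Valid on no frame.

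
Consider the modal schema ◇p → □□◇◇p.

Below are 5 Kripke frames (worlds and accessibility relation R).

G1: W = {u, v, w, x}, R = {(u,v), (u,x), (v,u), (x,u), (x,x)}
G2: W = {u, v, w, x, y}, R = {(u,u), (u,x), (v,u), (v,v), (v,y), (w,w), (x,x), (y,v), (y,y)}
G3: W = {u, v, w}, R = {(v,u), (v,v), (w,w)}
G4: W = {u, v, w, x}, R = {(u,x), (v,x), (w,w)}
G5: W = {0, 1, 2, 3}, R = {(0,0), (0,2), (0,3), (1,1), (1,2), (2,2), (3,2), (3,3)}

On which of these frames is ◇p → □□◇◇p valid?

G4

The schema corresponds to a generalized confluence (Geach) condition: ∀x ∀y ∀z ((xRy ∧ xR²z) → ∃w (y = w ∧ zR²w)).
G1: fails — uRv, uR²u but no t with v=t and uR²t.
G2: fails — uRu, uR²x but no t with u=t and xR²t.
G3: fails — vRu, vR²u but no t with u=t and uR²t.
G4: satisfies the condition.
G5: fails — 0R0, 0R²2 but no w with 0=w and 2R²w.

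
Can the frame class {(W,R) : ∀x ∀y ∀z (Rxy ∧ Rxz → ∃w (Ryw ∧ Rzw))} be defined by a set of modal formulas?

Yes, by ◇□q → □◇q

Yes: it is convergence, defined by the .2 schema ◇□q → □◇q.
Suppose ◇□q→□◇q is valid. Take Rxy, Rxz and set V(q)={w : Ryw}. Then □q at y so ◇□q at x, so □◇q at x, so ◇q at z, giving w with Rzw and Ryw.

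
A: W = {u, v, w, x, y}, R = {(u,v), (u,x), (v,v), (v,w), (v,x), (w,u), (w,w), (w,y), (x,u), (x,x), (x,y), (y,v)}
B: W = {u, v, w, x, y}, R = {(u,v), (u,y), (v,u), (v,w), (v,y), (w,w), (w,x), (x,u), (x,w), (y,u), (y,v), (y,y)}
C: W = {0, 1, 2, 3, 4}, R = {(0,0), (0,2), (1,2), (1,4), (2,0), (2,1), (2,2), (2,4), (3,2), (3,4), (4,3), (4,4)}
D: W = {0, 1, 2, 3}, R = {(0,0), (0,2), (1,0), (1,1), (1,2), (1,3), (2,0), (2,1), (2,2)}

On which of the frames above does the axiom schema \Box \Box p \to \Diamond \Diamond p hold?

Frame correspondent (Sahlqvist): \forall x \exists w (x R^2 w \wedge x R^2 w) — i.e. a generalized confluence (Geach) condition.
A: holds.
B: holds.
C: holds.
D: fails — at 3 but no w with 3R²w and 3R²w.
Valid on: A, B, C.

A, B, C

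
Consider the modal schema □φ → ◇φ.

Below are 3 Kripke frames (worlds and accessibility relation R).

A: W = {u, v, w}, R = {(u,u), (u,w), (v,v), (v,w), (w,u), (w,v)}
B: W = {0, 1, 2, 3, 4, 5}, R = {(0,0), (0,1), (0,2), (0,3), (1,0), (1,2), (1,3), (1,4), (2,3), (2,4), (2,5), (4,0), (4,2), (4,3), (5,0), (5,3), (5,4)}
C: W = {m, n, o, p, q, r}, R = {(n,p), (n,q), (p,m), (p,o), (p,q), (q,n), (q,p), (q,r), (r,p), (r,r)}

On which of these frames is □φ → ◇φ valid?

The schema corresponds to seriality: ∀x ∃y Rxy.
A: ✓.
B: fails — world 3 has no successor.
C: fails — world m has no successor.

A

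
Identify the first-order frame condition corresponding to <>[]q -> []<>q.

convergence

Suppose ◇□q→□◇q is valid. Take Rxy, Rxz and set V(q)={w : Ryw}. Then □q at y so ◇□q at x, so □◇q at x, so ◇q at z, giving w with Rzw and Ryw.
Conversely, on a frame with convergence the schema holds at every world under every valuation.
So the correspondent is convergence.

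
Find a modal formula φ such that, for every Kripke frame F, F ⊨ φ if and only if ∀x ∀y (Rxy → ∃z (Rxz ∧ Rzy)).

□□q → □q

A defining formula is □□q → □q (the C4 axiom).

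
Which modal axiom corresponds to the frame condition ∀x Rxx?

The condition is reflexivity. The T schema □p → p defines it.
Suppose □p→p is valid. At any x set V(p)={w : Rxw}. Then □p holds at x, so p holds at x, i.e. Rxx.

□p → p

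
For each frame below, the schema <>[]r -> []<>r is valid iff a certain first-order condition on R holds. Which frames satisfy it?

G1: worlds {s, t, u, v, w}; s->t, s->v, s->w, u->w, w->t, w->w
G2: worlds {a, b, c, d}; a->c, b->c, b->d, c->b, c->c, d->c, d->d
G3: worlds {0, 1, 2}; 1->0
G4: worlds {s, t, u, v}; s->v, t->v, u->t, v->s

G2, G4

The schema corresponds to convergence: forall x forall y forall z (Rxy & Rxz -> exists w (Ryw & Rzw)).
G1: fails — Rsv and Rsv but v and v have no common successor.
G2: holds.
G3: fails — R10 and R10 but 0 and 0 have no common successor.
G4: holds.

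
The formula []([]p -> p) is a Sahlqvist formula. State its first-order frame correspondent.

shift-reflexivity

This is the T□ axiom.
Its frame correspondent is shift-reflexivity — forall x forall y (Rxy -> Ryy).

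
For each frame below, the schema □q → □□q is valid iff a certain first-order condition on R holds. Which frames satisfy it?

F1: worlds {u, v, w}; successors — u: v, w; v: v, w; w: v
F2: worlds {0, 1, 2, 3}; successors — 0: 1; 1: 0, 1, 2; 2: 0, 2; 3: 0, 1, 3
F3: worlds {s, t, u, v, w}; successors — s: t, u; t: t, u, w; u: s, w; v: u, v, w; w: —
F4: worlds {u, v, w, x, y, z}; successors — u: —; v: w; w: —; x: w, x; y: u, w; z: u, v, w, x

F4

This is the axiom for transitivity; its first-order frame correspondent is ∀x ∀y ∀z (Rxy ∧ Ryz → Rxz).
F1: fails — Rwv and Rvw but not Rww.
F2: fails — R31 and R12 but not R32.
F3: fails — Rus and Rsu but not Ruu.
F4: satisfies the condition.
Valid on: F4.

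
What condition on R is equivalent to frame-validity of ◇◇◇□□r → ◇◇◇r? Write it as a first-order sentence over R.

∀x ∀y (xR³y → ∃w (yR²w ∧ xR³w))

This is a Sahlqvist (Geach-type) schema ◇^3□^2r → □^0◇^3r.
First-order correspondent: ∀x ∀y (xR³y → ∃w (yR²w ∧ xR³w)).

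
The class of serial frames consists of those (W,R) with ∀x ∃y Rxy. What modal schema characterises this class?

□q → ◇q

The condition is seriality. The D schema □q → ◇q defines it.
Suppose □q→◇q is valid. At any x set V(q)=W. Then □q at x, so ◇q at x, so x has a successor.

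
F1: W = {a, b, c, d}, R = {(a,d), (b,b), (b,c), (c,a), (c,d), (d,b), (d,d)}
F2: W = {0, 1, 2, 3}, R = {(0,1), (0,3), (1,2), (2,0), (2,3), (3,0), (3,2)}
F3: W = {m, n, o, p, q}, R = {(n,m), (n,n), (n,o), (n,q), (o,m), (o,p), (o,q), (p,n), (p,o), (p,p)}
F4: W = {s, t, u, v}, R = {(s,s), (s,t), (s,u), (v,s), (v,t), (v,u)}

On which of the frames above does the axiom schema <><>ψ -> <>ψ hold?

F4

The schema corresponds to transitivity: forall x forall y forall z (Rxy & Ryz -> Rxz).
F1: fails — Rbc and Rcd but not Rbd.
F2: fails — R32 and R23 but not R33.
F3: fails — Rop and Rpn but not Ron.
F4: ✓.
Valid on: F4.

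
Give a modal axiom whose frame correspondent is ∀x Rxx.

This is reflexivity; the standard corresponding axiom is T: □s → s.

□s → s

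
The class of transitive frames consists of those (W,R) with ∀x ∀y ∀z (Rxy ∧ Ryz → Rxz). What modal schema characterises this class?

A defining formula is □q → □□q (the 4 axiom).
Suppose □q→□□q is valid. Take Rxy, Ryz and set V(q)={w : Rxw}. Then □q at x, so □□q at x, so □q at y, so q at z, i.e. Rxz.

□q → □□q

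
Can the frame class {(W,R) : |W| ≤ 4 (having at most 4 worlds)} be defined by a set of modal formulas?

Modal frame validity is preserved under disjoint unions.
Any modal formula valid on each of 5 disjoint one-world frames is valid on their disjoint union (validity is preserved under disjoint unions). Each one-world frame has |W|=1≤4, but the union has |W|=5.
So no modal formula (or set of formulas) defines exactly the |W|≤4 frames.

Not definable by any modal formula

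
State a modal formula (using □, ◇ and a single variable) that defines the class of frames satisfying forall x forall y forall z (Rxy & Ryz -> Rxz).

A defining formula is □p → □□p (the 4 axiom).

□p → □□p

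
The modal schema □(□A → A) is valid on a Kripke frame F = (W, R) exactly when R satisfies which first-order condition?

Shift-reflexivity

Suppose □(□A→A) is valid. Take Rxy and set V(A)={w : Ryw}. Then at y, □A holds; since □(□A→A) at x, □A→A at y, so A at y, i.e. Ryy.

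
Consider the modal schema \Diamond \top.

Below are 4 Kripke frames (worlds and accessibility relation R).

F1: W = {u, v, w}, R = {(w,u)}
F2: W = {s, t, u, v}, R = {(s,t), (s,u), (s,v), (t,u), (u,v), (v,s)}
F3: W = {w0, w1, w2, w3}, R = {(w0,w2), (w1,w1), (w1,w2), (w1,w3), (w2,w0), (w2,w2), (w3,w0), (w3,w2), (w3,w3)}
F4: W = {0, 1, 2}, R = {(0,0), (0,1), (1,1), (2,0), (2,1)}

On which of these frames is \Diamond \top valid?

The schema corresponds to seriality: \forall x \exists y Rxy.
F1: fails — world u has no successor.
F2: condition met.
F3: condition met.
F4: condition met.

F2, F3, F4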